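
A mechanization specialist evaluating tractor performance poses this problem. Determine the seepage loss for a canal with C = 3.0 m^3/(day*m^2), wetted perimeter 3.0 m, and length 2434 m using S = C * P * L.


S = C * P * L
  = 3.0 * 3.0 * 2434
  = 21906 m^3/day


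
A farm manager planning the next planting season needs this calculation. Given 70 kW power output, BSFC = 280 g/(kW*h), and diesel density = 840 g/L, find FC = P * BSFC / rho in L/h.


FC = P * BSFC / rho_fuel
   = 70 * 280 / 840
   = 19600 / 840
   = 23.33 L/h


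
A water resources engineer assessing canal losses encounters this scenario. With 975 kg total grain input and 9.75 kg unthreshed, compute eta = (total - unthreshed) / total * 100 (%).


eta = (total - unthreshed) / total * 100
    = (975 - 9.75) / 975 * 100
    = 965.25 / 975 * 100
    = 99%


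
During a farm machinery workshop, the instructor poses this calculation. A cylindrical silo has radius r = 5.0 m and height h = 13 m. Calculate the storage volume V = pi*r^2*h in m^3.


V = pi * r^2 * h
  = pi * 5.0^2 * 13
  = pi * 25 * 13
  = 1021.02 m^3


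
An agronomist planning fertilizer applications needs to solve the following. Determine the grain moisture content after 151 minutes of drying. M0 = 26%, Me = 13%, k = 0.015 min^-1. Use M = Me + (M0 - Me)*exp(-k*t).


M = Me + (M0 - Me) * e^(-k*t)
  = 13 + (26 - 13) * e^(-0.015*151)
  = 13 + 13 * e^(-2.265)
  = 13 + 13 * 0.10383
  = 13 + 1.3498
  = 14.35%


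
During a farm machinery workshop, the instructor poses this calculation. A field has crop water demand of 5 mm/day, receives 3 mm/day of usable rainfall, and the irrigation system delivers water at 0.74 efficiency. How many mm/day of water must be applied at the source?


IWR = (ETc - Pe) / Ea
    = (5 - 3) / 0.74
    = 2 / 0.74
    = 2.70 mm/day


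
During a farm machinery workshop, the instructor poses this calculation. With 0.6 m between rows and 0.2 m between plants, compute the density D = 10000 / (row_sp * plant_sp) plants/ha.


D = 10000 / (row_sp * plant_sp)
  = 10000 / (0.6 * 0.2)
  = 10000 / 0.1200
  = 83333.33 plants/ha


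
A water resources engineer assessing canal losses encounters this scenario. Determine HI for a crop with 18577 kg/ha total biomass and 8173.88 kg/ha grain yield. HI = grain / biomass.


HI = grain_yield / biomass
   = 8173.88 / 18577
   = 0.44


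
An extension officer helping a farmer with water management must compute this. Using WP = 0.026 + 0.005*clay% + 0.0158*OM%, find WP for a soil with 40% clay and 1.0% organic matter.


WP = 0.026 + 0.005*40 + 0.0158*1.0
   = 0.026 + 0.2000 + 0.0158
   = 0.2418


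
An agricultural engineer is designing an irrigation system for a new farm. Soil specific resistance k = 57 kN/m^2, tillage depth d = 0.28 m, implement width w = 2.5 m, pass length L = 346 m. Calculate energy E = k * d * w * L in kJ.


E = k * d * w * L
  = 57 * 0.28 * 2.5 * 346
  = 13805.40 kJ


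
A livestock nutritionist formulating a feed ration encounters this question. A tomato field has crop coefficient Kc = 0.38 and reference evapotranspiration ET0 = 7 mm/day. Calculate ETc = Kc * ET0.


ETc = Kc * ET0
    = 0.38 * 7
    = 2.66 mm/day


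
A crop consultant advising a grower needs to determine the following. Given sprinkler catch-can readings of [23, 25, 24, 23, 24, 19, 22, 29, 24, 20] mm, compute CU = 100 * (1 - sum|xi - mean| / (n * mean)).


xbar = 233 / 10 = 23.300
sum|xi - xbar| = 19
CU = 100 * (1 - 19 / (10 * 23.300))
   = 100 * (1 - 0.0815)
   = 91.85%


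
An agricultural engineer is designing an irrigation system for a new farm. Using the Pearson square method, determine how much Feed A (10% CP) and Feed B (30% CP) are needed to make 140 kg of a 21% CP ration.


parts_A = CP_b - target = 30 - 21 = 9
parts_B = target - CP_a = 21 - 10 = 11
total_parts = 9 + 11 = 20
Feed A = 140 * 9 / 20 = 63 kg
Feed B = 140 * 11 / 20 = 77 kg

63 kg


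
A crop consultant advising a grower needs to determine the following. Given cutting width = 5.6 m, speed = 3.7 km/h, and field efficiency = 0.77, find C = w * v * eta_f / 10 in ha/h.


C = w * v * eta_f / 10
  = 5.6 * 3.7 * 0.77 / 10
  = 15.95 / 10
  = 1.60 ha/h


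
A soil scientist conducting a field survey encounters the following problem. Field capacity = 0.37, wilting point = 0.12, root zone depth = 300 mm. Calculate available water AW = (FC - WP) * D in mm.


AW = (FC - WP) * D
   = (0.37 - 0.12) * 300
   = 0.25 * 300
   = 75 mm


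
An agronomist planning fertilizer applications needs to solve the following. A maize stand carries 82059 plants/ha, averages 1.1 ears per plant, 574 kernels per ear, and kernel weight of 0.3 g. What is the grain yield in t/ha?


Y = density * ears * kernels * kw
  = 82059 * 1.1 * 574 * 0.3 g/ha
  = 15543615.78 g/ha
  = 15543.62 kg/ha = 15.54 t/ha


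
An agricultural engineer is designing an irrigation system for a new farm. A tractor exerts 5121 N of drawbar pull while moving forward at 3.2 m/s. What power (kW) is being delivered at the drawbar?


P = F * v / 1000
  = 5121 * 3.2 / 1000
  = 16387.20 / 1000
  = 16.39 kW


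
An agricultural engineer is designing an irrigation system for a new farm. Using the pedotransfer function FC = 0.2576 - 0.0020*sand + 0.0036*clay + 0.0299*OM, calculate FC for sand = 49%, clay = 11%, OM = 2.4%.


FC = 0.2576 - 0.0020*49 + 0.0036*11 + 0.0299*2.4
   = 0.2576 - 0.0980 + 0.0396 + 0.0718
   = 0.2710


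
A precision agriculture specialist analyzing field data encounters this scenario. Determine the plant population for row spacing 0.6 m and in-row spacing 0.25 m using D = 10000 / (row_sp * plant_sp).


D = 10000 / (row_sp * plant_sp)
  = 10000 / (0.6 * 0.25)
  = 10000 / 0.1500
  = 66666.67 plants/ha


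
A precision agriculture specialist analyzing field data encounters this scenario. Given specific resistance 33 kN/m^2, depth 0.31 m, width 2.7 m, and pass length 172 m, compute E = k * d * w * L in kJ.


E = k * d * w * L
  = 33 * 0.31 * 2.7 * 172
  = 4750.81 kJ


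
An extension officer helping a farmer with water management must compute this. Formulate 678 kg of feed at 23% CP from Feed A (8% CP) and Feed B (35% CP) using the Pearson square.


parts_A = CP_b - target = 35 - 23 = 12
parts_B = target - CP_a = 23 - 8 = 15
total_parts = 12 + 15 = 27
Feed A = 678 * 12 / 27 = 301.33 kg
Feed B = 678 * 15 / 27 = 376.67 kg

301.33 kg


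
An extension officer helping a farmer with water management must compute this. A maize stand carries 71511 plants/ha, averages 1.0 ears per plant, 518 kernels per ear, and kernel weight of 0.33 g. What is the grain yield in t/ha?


Y = density * ears * kernels * kw
  = 71511 * 1.0 * 518 * 0.33 g/ha
  = 12224090.34 g/ha
  = 12224.09 kg/ha = 12.22 t/ha


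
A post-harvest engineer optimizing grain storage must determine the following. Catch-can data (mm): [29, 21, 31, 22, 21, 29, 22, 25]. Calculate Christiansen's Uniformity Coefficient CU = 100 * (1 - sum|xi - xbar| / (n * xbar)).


xbar = 200 / 8 = 25
sum|xi - xbar| = 28
CU = 100 * (1 - 28 / (8 * 25))
   = 100 * (1 - 0.1400)
   = 86%


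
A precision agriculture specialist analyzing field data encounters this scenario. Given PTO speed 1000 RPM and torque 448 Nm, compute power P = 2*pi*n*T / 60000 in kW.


P = 2*pi*n*T / 60000
  = 2*pi * 1000 * 448 / 60000
  = 2814867.02 / 60000
  = 46.91 kW


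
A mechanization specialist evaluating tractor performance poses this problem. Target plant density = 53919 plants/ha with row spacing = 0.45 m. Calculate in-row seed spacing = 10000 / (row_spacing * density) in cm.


spacing = 10000 / (row_sp * density)
        = 10000 / (0.45 * 53919)
        = 10000 / 24263.55
        = 0.41214 m = 41.21 cm


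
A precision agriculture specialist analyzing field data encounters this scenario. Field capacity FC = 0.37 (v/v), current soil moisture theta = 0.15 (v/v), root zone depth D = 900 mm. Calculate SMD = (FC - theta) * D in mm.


SMD = (FC - theta) * D
    = (0.37 - 0.15) * 900
    = 0.220 * 900
    = 198 mm


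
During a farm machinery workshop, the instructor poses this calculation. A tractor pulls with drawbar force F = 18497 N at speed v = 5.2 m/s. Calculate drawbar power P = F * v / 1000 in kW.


P = F * v / 1000
  = 18497 * 5.2 / 1000
  = 96184.40 / 1000
  = 96.18 kW


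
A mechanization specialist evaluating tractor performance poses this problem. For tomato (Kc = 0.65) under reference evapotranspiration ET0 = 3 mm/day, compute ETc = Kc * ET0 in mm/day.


ETc = Kc * ET0
    = 0.65 * 3
    = 1.95 mm/day


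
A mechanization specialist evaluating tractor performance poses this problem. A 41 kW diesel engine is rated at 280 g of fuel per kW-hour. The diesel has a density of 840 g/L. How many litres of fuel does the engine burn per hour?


FC = P * BSFC / rho_fuel
   = 41 * 280 / 840
   = 11480 / 840
   = 13.67 L/h


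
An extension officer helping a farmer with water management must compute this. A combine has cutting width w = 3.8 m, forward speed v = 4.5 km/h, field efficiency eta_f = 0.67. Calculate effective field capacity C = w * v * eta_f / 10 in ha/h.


C = w * v * eta_f / 10
  = 3.8 * 4.5 * 0.67 / 10
  = 11.46 / 10
  = 1.15 ha/h


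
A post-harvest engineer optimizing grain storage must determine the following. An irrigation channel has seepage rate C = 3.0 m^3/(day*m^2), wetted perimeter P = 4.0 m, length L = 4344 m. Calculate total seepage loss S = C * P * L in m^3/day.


S = C * P * L
  = 3.0 * 4.0 * 4344
  = 52128 m^3/day


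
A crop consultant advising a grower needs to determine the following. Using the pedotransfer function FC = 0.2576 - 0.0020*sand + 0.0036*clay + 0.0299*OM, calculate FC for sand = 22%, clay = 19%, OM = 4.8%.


FC = 0.2576 - 0.0020*22 + 0.0036*19 + 0.0299*4.8
   = 0.2576 - 0.0440 + 0.0684 + 0.1435
   = 0.4255


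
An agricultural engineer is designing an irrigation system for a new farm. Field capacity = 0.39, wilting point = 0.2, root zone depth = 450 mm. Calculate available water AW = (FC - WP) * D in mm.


AW = (FC - WP) * D
   = (0.39 - 0.2) * 450
   = 0.19 * 450
   = 85.50 mm


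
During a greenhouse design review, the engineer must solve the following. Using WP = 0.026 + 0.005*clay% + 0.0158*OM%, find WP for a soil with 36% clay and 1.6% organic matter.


WP = 0.026 + 0.005*36 + 0.0158*1.6
   = 0.026 + 0.1800 + 0.0253
   = 0.2313


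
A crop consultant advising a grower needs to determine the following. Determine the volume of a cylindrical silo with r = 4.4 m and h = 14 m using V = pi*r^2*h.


V = pi * r^2 * h
  = pi * 4.4^2 * 14
  = pi * 19.36 * 14
  = 851.50 m^3


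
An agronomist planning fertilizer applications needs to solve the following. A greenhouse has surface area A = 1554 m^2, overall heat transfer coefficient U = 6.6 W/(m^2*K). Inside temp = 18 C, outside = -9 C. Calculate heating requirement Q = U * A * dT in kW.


dT = 18 - (-9) = 27 K
Q = U * A * dT
  = 6.6 * 1554 * 27
  = 276922.80 W = 276.92 kW


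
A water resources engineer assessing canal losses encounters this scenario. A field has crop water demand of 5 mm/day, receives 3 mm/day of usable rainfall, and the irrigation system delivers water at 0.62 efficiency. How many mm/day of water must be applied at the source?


IWR = (ETc - Pe) / Ea
    = (5 - 3) / 0.62
    = 2 / 0.62
    = 3.23 mm/day


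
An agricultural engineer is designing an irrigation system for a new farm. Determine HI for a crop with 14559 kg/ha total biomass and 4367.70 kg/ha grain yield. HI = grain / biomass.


HI = grain_yield / biomass
   = 4367.70 / 14559
   = 0.30


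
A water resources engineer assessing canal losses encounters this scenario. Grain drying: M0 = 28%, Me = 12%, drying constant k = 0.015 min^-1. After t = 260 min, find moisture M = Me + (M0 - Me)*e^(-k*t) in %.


M = Me + (M0 - Me) * e^(-k*t)
  = 12 + (28 - 12) * e^(-0.015*260)
  = 12 + 16 * e^(-3.900)
  = 12 + 16 * 0.02024
  = 12 + 0.3239
  = 12.32%


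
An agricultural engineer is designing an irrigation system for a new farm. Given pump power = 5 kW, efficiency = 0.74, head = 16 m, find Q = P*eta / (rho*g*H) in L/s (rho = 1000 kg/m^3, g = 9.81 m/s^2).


Q = (P * 1000 * eta) / (rho * g * H)
  = (5 * 1000 * 0.74) / (1000 * 9.81 * 16)
  = 3700 / 156960
  = 0.02357 m^3/s = 23.57 L/s


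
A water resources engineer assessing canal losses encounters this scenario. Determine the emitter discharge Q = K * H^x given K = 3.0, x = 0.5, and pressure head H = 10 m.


Q = K * H^x
  = 3.0 * 10^0.5
  = 3.0 * 3.1623
  = 9.49 L/h


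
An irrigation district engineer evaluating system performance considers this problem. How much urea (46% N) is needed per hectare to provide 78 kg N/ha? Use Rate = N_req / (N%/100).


Rate = N_required / (N_content / 100)
     = 78 / (46 / 100)
     = 78 / 0.46
     = 169.57 kg/ha


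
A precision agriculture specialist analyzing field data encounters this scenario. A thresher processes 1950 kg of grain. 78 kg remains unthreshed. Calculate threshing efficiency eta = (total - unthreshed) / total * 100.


eta = (total - unthreshed) / total * 100
    = (1950 - 78) / 1950 * 100
    = 1872 / 1950 * 100
    = 96%


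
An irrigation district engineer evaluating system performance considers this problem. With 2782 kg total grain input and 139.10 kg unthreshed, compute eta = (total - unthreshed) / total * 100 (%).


eta = (total - unthreshed) / total * 100
    = (2782 - 139.10) / 2782 * 100
    = 2642.90 / 2782 * 100
    = 95%


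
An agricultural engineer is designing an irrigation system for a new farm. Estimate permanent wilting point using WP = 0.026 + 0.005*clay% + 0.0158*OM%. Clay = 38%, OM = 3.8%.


WP = 0.026 + 0.005*38 + 0.0158*3.8
   = 0.026 + 0.1900 + 0.0600
   = 0.2760


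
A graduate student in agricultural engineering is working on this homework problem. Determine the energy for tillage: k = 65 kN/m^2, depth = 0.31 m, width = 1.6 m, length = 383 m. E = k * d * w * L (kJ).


E = k * d * w * L
  = 65 * 0.31 * 1.6 * 383
  = 12347.92 kJ


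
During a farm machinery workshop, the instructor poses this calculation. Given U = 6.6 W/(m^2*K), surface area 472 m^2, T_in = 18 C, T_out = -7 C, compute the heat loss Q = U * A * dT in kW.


dT = 18 - (-7) = 25 K
Q = U * A * dT
  = 6.6 * 472 * 25
  = 77880 W = 77.88 kW


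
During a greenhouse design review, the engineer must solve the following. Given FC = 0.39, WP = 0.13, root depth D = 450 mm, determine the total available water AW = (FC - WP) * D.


AW = (FC - WP) * D
   = (0.39 - 0.13) * 450
   = 0.26 * 450
   = 117 mm


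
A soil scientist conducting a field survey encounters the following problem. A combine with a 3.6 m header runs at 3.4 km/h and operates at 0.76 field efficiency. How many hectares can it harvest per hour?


C = w * v * eta_f / 10
  = 3.6 * 3.4 * 0.76 / 10
  = 9.30 / 10
  = 0.93 ha/h


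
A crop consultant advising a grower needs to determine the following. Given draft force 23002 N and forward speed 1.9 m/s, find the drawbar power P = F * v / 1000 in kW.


P = F * v / 1000
  = 23002 * 1.9 / 1000
  = 43703.80 / 1000
  = 43.70 kW


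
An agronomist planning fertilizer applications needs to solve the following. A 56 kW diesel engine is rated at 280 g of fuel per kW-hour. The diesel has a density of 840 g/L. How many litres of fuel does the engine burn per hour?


FC = P * BSFC / rho_fuel
   = 56 * 280 / 840
   = 15680 / 840
   = 18.67 L/h


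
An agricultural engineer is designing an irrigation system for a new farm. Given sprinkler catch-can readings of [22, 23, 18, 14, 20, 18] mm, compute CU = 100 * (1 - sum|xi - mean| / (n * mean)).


xbar = 115 / 6 = 19.167
sum|xi - xbar| = 15
CU = 100 * (1 - 15 / (6 * 19.167))
   = 100 * (1 - 0.1304)
   = 86.96%


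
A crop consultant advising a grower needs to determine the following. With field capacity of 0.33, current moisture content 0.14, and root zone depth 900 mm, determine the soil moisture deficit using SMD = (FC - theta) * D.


SMD = (FC - theta) * D
    = (0.33 - 0.14) * 900
    = 0.190 * 900
    = 171 mm


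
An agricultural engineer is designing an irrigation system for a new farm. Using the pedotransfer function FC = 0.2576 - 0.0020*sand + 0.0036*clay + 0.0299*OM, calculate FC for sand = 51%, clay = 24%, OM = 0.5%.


FC = 0.2576 - 0.0020*51 + 0.0036*24 + 0.0299*0.5
   = 0.2576 - 0.1020 + 0.0864 + 0.0150
   = 0.2570


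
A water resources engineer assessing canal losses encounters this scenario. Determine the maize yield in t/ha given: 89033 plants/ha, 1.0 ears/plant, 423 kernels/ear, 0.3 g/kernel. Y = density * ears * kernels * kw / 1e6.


Y = density * ears * kernels * kw
  = 89033 * 1.0 * 423 * 0.3 g/ha
  = 11298287.70 g/ha
  = 11298.29 kg/ha = 11.30 t/ha


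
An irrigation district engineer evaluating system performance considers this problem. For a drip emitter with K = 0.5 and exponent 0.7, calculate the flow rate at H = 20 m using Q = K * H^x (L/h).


Q = K * H^x
  = 0.5 * 20^0.7
  = 0.5 * 8.1418
  = 4.07 L/h


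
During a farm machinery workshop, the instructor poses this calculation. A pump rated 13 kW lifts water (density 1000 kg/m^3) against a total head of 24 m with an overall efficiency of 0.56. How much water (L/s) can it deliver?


Q = (P * 1000 * eta) / (rho * g * H)
  = (13 * 1000 * 0.56) / (1000 * 9.81 * 24)
  = 7280 / 235440
  = 0.03092 m^3/s = 30.92 L/s


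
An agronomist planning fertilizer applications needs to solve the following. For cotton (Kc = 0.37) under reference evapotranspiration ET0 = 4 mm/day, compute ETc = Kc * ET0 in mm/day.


ETc = Kc * ET0
    = 0.37 * 4
    = 1.48 mm/day


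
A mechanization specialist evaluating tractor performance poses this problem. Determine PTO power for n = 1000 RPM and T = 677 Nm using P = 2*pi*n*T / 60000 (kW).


P = 2*pi*n*T / 60000
  = 2*pi * 1000 * 677 / 60000
  = 4253716.45 / 60000
  = 70.90 kW


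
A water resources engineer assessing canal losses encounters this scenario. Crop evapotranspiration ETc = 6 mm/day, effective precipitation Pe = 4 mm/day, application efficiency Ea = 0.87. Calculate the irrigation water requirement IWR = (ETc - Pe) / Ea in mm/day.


IWR = (ETc - Pe) / Ea
    = (6 - 4) / 0.87
    = 2 / 0.87
    = 2.30 mm/day


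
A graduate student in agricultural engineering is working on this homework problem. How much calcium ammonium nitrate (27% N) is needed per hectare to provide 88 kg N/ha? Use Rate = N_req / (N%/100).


Rate = N_required / (N_content / 100)
     = 88 / (27 / 100)
     = 88 / 0.27
     = 325.93 kg/ha


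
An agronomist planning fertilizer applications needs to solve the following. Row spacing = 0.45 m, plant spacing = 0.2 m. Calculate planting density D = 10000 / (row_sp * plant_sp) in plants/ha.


D = 10000 / (row_sp * plant_sp)
  = 10000 / (0.45 * 0.2)
  = 10000 / 0.0900
  = 111111.11 plants/ha


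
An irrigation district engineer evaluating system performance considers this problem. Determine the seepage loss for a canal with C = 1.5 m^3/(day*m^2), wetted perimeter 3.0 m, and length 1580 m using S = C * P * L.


S = C * P * L
  = 1.5 * 3.0 * 1580
  = 7110 m^3/day


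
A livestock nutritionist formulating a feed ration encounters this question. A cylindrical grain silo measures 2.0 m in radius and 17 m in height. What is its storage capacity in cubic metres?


V = pi * r^2 * h
  = pi * 2.0^2 * 17
  = pi * 4 * 17
  = 213.63 m^3


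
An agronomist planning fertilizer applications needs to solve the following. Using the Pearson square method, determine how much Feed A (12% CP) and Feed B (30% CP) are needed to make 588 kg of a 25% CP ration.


parts_A = CP_b - target = 30 - 25 = 5
parts_B = target - CP_a = 25 - 12 = 13
total_parts = 5 + 13 = 18
Feed A = 588 * 5 / 18 = 163.33 kg
Feed B = 588 * 13 / 18 = 424.67 kg

163.33 kg


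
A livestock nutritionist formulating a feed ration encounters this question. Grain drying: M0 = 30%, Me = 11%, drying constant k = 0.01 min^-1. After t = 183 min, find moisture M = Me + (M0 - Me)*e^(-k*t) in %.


M = Me + (M0 - Me) * e^(-k*t)
  = 11 + (30 - 11) * e^(-0.01*183)
  = 11 + 19 * e^(-1.830)
  = 11 + 19 * 0.16041
  = 11 + 3.0479
  = 14.05%


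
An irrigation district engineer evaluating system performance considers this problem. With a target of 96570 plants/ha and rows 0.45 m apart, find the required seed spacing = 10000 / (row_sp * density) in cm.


spacing = 10000 / (row_sp * density)
        = 10000 / (0.45 * 96570)
        = 10000 / 43456.50
        = 0.23012 m = 23.01 cm


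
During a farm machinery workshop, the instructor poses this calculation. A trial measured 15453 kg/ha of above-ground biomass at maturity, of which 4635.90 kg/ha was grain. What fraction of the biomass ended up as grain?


HI = grain_yield / biomass
   = 4635.90 / 15453
   = 0.30


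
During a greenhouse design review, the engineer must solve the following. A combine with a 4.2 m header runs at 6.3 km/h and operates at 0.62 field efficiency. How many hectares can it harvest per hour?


C = w * v * eta_f / 10
  = 4.2 * 6.3 * 0.62 / 10
  = 16.41 / 10
  = 1.64 ha/h


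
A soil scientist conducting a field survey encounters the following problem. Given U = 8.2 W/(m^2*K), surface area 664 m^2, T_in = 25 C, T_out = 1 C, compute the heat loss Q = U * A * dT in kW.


dT = 25 - (1) = 24 K
Q = U * A * dT
  = 8.2 * 664 * 24
  = 130675.20 W = 130.68 kW


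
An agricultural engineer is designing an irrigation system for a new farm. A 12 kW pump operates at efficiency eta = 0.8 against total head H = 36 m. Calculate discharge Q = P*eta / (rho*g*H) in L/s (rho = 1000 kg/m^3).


Q = (P * 1000 * eta) / (rho * g * H)
  = (12 * 1000 * 0.8) / (1000 * 9.81 * 36)
  = 9600 / 353160
  = 0.02718 m^3/s = 27.18 L/s


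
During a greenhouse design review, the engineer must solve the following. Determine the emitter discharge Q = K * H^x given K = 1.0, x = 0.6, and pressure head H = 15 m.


Q = K * H^x
  = 1.0 * 15^0.6
  = 1.0 * 5.0776
  = 5.08 L/h


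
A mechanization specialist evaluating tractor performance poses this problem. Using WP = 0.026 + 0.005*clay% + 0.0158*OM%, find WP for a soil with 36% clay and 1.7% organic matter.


WP = 0.026 + 0.005*36 + 0.0158*1.7
   = 0.026 + 0.1800 + 0.0269
   = 0.2329


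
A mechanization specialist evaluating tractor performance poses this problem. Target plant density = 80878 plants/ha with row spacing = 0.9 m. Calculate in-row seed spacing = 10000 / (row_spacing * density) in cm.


spacing = 10000 / (row_sp * density)
        = 10000 / (0.9 * 80878)
        = 10000 / 72790.20
        = 0.13738 m = 13.74 cm


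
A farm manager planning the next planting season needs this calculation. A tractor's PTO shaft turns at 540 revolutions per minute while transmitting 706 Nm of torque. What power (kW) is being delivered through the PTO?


P = 2*pi*n*T / 60000
  = 2*pi * 540 * 706 / 60000
  = 2395401.57 / 60000
  = 39.92 kW


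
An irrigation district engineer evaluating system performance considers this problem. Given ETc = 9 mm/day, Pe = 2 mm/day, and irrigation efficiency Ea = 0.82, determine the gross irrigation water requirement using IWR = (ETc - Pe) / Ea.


IWR = (ETc - Pe) / Ea
    = (9 - 2) / 0.82
    = 7 / 0.82
    = 8.54 mm/day


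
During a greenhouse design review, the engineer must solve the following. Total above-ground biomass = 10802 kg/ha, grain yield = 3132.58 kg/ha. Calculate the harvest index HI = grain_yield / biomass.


HI = grain_yield / biomass
   = 3132.58 / 10802
   = 0.29


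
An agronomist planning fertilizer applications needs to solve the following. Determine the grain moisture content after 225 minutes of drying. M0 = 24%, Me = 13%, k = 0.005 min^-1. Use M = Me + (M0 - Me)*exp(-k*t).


M = Me + (M0 - Me) * e^(-k*t)
  = 13 + (24 - 13) * e^(-0.005*225)
  = 13 + 11 * e^(-1.125)
  = 13 + 11 * 0.32465
  = 13 + 3.5712
  = 16.57%


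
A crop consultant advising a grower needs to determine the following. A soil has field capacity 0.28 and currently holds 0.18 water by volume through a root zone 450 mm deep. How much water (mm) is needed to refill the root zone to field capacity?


SMD = (FC - theta) * D
    = (0.28 - 0.18) * 450
    = 0.100 * 450
    = 45 mm


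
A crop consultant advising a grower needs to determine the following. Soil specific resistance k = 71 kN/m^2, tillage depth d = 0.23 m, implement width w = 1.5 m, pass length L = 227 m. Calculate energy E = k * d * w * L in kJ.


E = k * d * w * L
  = 71 * 0.23 * 1.5 * 227
  = 5560.37 kJ


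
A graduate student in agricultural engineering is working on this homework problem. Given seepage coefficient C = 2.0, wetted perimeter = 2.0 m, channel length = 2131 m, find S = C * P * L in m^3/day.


S = C * P * L
  = 2.0 * 2.0 * 2131
  = 8524 m^3/day


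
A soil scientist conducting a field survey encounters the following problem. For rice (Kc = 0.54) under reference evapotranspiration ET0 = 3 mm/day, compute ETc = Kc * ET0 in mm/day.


ETc = Kc * ET0
    = 0.54 * 3
    = 1.62 mm/day


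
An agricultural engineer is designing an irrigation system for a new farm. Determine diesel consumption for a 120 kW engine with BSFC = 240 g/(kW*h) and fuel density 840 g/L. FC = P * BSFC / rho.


FC = P * BSFC / rho_fuel
   = 120 * 240 / 840
   = 28800 / 840
   = 34.29 L/h


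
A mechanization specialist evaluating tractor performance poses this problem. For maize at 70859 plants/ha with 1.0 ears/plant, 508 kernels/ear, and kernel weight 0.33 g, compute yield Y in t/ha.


Y = density * ears * kernels * kw
  = 70859 * 1.0 * 508 * 0.33 g/ha
  = 11878802.76 g/ha
  = 11878.80 kg/ha = 11.88 t/ha


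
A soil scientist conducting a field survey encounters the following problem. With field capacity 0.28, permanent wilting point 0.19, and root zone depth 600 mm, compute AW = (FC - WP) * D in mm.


AW = (FC - WP) * D
   = (0.28 - 0.19) * 600
   = 0.09 * 600
   = 54 mm


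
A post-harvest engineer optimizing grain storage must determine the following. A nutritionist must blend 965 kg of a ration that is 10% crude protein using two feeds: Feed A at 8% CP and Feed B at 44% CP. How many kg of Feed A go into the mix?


parts_A = CP_b - target = 44 - 10 = 34
parts_B = target - CP_a = 10 - 8 = 2
total_parts = 34 + 2 = 36
Feed A = 965 * 34 / 36 = 911.39 kg
Feed B = 965 * 2 / 36 = 53.61 kg

911.39 kg


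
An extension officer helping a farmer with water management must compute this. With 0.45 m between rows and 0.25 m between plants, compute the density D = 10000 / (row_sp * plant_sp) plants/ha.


D = 10000 / (row_sp * plant_sp)
  = 10000 / (0.45 * 0.25)
  = 10000 / 0.1125
  = 88888.89 plants/ha


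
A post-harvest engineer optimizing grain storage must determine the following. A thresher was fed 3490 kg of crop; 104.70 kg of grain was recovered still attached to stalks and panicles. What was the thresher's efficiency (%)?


eta = (total - unthreshed) / total * 100
    = (3490 - 104.70) / 3490 * 100
    = 3385.30 / 3490 * 100
    = 97%


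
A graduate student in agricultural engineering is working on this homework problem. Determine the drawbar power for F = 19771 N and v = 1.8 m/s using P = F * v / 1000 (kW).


P = F * v / 1000
  = 19771 * 1.8 / 1000
  = 35587.80 / 1000
  = 35.59 kW


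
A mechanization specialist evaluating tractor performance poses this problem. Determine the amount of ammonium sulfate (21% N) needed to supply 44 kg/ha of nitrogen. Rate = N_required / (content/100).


Rate = N_required / (N_content / 100)
     = 44 / (21 / 100)
     = 44 / 0.21
     = 209.52 kg/ha


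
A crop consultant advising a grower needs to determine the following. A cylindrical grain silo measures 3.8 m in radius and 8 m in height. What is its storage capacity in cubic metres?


V = pi * r^2 * h
  = pi * 3.8^2 * 8
  = pi * 14.44 * 8
  = 362.92 m^3


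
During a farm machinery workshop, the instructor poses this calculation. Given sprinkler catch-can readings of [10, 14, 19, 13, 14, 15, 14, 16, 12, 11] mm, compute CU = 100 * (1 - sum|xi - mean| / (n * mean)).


xbar = 138 / 10 = 13.800
sum|xi - xbar| = 18.400
CU = 100 * (1 - 18.400 / (10 * 13.800))
   = 100 * (1 - 0.1333)
   = 86.67%


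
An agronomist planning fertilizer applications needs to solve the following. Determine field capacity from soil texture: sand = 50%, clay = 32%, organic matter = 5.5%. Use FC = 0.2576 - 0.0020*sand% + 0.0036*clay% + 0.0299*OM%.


FC = 0.2576 - 0.0020*50 + 0.0036*32 + 0.0299*5.5
   = 0.2576 - 0.1000 + 0.1152 + 0.1645
   = 0.4373


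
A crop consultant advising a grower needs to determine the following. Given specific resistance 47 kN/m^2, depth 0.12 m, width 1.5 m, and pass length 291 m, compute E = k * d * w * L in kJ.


E = k * d * w * L
  = 47 * 0.12 * 1.5 * 291
  = 2461.86 kJ


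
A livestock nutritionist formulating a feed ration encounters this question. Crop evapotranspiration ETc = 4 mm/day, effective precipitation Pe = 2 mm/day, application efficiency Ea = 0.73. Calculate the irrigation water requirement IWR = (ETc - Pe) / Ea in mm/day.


IWR = (ETc - Pe) / Ea
    = (4 - 2) / 0.73
    = 2 / 0.73
    = 2.74 mm/day


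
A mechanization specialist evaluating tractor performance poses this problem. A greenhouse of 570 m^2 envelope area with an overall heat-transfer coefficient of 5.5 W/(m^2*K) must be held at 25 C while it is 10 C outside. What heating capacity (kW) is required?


dT = 25 - (10) = 15 K
Q = U * A * dT
  = 5.5 * 570 * 15
  = 47025 W = 47.03 kW


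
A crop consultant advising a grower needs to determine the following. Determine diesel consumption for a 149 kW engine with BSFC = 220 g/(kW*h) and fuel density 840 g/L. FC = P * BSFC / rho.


FC = P * BSFC / rho_fuel
   = 149 * 220 / 840
   = 32780 / 840
   = 39.02 L/h


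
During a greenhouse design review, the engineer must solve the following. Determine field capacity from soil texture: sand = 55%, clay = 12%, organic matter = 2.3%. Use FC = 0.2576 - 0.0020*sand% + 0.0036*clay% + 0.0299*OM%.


FC = 0.2576 - 0.0020*55 + 0.0036*12 + 0.0299*2.3
   = 0.2576 - 0.1100 + 0.0432 + 0.0688
   = 0.2596


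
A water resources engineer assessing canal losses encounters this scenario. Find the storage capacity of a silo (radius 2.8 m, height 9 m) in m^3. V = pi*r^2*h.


V = pi * r^2 * h
  = pi * 2.8^2 * 9
  = pi * 7.84 * 9
  = 221.67 m^3


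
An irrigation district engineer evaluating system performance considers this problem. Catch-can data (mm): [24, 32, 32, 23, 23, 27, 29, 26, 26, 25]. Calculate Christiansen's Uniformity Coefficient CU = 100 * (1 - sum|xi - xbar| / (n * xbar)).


xbar = 267 / 10 = 26.700
sum|xi - xbar| = 26.400
CU = 100 * (1 - 26.400 / (10 * 26.700))
   = 100 * (1 - 0.0989)
   = 90.11%


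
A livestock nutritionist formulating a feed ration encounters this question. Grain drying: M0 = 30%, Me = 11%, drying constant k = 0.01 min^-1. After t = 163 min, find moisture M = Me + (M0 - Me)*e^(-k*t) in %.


M = Me + (M0 - Me) * e^(-k*t)
  = 11 + (30 - 11) * e^(-0.01*163)
  = 11 + 19 * e^(-1.630)
  = 11 + 19 * 0.19593
  = 11 + 3.7227
  = 14.72%


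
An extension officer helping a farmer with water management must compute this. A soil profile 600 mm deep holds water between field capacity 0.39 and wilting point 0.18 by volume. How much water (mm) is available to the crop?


AW = (FC - WP) * D
   = (0.39 - 0.18) * 600
   = 0.21 * 600
   = 126 mm


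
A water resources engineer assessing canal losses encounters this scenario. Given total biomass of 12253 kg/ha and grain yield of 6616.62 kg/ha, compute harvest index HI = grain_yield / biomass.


HI = grain_yield / biomass
   = 6616.62 / 12253
   = 0.54


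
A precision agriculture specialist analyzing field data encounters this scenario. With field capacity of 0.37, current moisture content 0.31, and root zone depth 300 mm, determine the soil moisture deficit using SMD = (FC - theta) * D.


SMD = (FC - theta) * D
    = (0.37 - 0.31) * 300
    = 0.060 * 300
    = 18 mm


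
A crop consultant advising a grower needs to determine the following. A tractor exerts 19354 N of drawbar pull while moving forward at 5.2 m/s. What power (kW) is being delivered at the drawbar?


P = F * v / 1000
  = 19354 * 5.2 / 1000
  = 100640.80 / 1000
  = 100.64 kW


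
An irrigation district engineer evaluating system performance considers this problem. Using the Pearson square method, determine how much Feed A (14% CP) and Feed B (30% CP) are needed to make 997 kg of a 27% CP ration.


parts_A = CP_b - target = 30 - 27 = 3
parts_B = target - CP_a = 27 - 14 = 13
total_parts = 3 + 13 = 16
Feed A = 997 * 3 / 16 = 186.94 kg
Feed B = 997 * 13 / 16 = 810.06 kg

186.94 kg


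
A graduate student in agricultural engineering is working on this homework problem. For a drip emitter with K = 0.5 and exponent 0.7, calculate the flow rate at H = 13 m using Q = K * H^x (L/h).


Q = K * H^x
  = 0.5 * 13^0.7
  = 0.5 * 6.0223
  = 3.01 L/h


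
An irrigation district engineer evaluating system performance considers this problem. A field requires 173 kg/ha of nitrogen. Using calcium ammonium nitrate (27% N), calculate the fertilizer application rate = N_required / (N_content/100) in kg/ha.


Rate = N_required / (N_content / 100)
     = 173 / (27 / 100)
     = 173 / 0.27
     = 640.74 kg/ha


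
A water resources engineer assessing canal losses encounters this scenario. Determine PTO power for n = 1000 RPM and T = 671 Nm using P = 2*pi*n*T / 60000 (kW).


P = 2*pi*n*T / 60000
  = 2*pi * 1000 * 671 / 60000
  = 4216017.34 / 60000
  = 70.27 kW


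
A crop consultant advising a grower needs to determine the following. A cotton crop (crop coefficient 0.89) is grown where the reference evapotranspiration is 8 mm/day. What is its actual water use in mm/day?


ETc = Kc * ET0
    = 0.89 * 8
    = 7.12 mm/day


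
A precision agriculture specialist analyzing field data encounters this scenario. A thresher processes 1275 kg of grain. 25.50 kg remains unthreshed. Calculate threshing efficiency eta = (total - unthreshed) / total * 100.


eta = (total - unthreshed) / total * 100
    = (1275 - 25.50) / 1275 * 100
    = 1249.50 / 1275 * 100
    = 98%


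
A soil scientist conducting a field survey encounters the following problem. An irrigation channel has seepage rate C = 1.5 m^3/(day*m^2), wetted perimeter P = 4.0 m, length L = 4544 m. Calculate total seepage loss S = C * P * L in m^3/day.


S = C * P * L
  = 1.5 * 4.0 * 4544
  = 27264 m^3/day


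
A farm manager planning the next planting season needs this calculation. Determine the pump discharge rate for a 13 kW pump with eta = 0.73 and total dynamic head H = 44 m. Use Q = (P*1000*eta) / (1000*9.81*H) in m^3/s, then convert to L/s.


Q = (P * 1000 * eta) / (rho * g * H)
  = (13 * 1000 * 0.73) / (1000 * 9.81 * 44)
  = 9490 / 431640
  = 0.02199 m^3/s = 21.99 L/s


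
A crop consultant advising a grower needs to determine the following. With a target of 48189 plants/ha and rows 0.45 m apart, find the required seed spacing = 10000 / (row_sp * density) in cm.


spacing = 10000 / (row_sp * density)
        = 10000 / (0.45 * 48189)
        = 10000 / 21685.05
        = 0.46115 m = 46.11 cm


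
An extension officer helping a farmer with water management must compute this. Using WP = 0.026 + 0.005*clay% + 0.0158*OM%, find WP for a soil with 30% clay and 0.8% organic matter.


WP = 0.026 + 0.005*30 + 0.0158*0.8
   = 0.026 + 0.1500 + 0.0126
   = 0.1886


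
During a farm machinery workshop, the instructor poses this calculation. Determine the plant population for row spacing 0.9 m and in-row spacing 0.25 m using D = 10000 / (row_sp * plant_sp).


D = 10000 / (row_sp * plant_sp)
  = 10000 / (0.9 * 0.25)
  = 10000 / 0.2250
  = 44444.44 plants/ha


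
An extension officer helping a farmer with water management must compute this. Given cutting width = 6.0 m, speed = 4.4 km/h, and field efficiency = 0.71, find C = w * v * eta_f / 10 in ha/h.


C = w * v * eta_f / 10
  = 6.0 * 4.4 * 0.71 / 10
  = 18.74 / 10
  = 1.87 ha/h


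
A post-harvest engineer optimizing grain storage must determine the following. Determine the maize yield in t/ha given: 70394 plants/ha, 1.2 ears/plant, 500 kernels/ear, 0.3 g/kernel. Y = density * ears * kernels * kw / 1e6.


Y = density * ears * kernels * kw
  = 70394 * 1.2 * 500 * 0.3 g/ha
  = 12670920 g/ha
  = 12670.92 kg/ha = 12.67 t/ha


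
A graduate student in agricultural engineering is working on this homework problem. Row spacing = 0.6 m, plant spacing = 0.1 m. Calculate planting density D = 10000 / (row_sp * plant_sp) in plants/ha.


D = 10000 / (row_sp * plant_sp)
  = 10000 / (0.6 * 0.1)
  = 10000 / 0.0600
  = 166666.67 plants/ha


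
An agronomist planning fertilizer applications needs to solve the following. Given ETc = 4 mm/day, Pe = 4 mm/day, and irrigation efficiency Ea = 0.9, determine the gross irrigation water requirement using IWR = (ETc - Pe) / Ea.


IWR = (ETc - Pe) / Ea
    = (4 - 4) / 0.9
    = 0 / 0.9
    = 0 mm/day


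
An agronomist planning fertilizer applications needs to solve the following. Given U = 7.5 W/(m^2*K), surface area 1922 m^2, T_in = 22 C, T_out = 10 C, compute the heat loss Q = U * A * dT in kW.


dT = 22 - (10) = 12 K
Q = U * A * dT
  = 7.5 * 1922 * 12
  = 172980 W = 172.98 kW


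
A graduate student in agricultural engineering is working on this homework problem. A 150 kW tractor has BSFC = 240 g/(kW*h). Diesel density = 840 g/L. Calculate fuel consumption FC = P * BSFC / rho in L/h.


FC = P * BSFC / rho_fuel
   = 150 * 240 / 840
   = 36000 / 840
   = 42.86 L/h


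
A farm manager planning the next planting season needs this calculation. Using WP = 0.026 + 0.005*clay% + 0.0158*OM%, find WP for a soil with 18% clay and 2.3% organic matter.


WP = 0.026 + 0.005*18 + 0.0158*2.3
   = 0.026 + 0.0900 + 0.0363
   = 0.1523


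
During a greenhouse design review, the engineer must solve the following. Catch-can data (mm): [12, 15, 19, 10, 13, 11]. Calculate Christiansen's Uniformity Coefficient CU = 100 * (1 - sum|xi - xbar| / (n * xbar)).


xbar = 80 / 6 = 13.333
sum|xi - xbar| = 14.667
CU = 100 * (1 - 14.667 / (6 * 13.333))
   = 100 * (1 - 0.1833)
   = 81.67%


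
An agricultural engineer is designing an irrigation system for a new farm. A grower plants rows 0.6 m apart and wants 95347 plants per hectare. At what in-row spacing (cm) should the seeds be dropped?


spacing = 10000 / (row_sp * density)
        = 10000 / (0.6 * 95347)
        = 10000 / 57208.20
        = 0.17480 m = 17.48 cm


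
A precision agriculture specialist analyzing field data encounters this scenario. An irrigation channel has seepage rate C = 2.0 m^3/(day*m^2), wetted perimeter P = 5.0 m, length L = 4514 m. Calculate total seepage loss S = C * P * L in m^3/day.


S = C * P * L
  = 2.0 * 5.0 * 4514
  = 45140 m^3/day


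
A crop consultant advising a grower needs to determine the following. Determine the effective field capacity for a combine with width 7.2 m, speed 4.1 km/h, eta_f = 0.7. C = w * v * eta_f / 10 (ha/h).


C = w * v * eta_f / 10
  = 7.2 * 4.1 * 0.7 / 10
  = 20.66 / 10
  = 2.07 ha/h


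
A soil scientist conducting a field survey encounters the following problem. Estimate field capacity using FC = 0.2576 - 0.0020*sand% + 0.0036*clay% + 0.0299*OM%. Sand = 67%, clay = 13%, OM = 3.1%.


FC = 0.2576 - 0.0020*67 + 0.0036*13 + 0.0299*3.1
   = 0.2576 - 0.1340 + 0.0468 + 0.0927
   = 0.2631


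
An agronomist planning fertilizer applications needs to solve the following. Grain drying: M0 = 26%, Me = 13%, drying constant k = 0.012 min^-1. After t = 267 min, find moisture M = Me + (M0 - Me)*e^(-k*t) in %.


M = Me + (M0 - Me) * e^(-k*t)
  = 13 + (26 - 13) * e^(-0.012*267)
  = 13 + 13 * e^(-3.204)
  = 13 + 13 * 0.04060
  = 13 + 0.5278
  = 13.53%
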